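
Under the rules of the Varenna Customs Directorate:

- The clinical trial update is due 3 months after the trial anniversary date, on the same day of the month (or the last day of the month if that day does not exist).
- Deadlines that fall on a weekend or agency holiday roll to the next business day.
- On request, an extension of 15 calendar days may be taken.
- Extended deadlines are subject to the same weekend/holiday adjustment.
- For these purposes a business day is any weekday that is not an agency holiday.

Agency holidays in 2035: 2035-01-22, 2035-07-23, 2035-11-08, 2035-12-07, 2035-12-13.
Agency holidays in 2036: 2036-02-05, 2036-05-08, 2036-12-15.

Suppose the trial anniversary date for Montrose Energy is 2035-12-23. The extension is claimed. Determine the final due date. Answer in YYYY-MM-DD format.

3 months after 2035-12-23, on the same day of the month, is 2036-03-23.
2036-03-23 is a Sunday; the next business day is 2036-03-24 (Monday).
Applying the 15-calendar-day extension: 2036-03-24 + 15 days = 2036-04-08.
2036-04-08 falls on a Tuesday, which is a business day, so no adjustment is needed.
The final due date is 2036-04-08.

2036-04-08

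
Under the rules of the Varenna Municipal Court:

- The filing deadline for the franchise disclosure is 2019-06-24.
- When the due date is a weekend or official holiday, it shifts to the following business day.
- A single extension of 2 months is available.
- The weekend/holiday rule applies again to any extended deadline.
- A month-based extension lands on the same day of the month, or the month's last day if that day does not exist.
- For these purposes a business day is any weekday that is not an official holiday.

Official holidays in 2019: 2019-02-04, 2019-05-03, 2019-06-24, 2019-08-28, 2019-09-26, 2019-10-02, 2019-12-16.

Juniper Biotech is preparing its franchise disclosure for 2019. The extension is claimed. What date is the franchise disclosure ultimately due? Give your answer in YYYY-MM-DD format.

2019-08-26

Start from the fixed due date, 2019-06-24.
2019-06-24 is a listed holiday; the next business day is 2019-06-25 (Tuesday).
Applying the 2 months extension: 2 months after 2019-06-25 is 2019-08-25.
2019-08-25 is a Sunday; the next business day is 2019-08-26 (Monday).
Deadline: 2019-08-26.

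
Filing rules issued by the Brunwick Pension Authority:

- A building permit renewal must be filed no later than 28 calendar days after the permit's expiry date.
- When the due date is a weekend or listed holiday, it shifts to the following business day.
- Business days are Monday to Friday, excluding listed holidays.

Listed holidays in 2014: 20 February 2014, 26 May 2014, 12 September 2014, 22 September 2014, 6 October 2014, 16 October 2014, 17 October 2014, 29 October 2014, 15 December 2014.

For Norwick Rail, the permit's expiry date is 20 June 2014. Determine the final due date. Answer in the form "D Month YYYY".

28 calendar days after 20 June 2014 is 18 July 2014.
18 July 2014 falls on a Friday, which is a business day, so no adjustment is needed.
Final deadline: 18 July 2014.

18 July 2014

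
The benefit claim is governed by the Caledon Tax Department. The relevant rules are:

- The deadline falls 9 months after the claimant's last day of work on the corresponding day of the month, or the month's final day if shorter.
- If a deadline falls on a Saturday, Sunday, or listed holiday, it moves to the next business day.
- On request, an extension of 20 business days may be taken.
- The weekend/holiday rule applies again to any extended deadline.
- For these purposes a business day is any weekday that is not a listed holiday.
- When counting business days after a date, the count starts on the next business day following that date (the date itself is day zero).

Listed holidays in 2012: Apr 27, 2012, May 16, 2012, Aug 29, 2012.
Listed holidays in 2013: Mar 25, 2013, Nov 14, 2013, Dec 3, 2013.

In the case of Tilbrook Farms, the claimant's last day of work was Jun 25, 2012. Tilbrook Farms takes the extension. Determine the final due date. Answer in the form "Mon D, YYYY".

Moving 9 months forward from Jun 25, 2012 on the corresponding day gives Mar 25, 2013.
Mar 25, 2013 is a listed holiday, so it moves to the next business day, Mar 26, 2013 (Tuesday).
The 20-business-day extension runs from Mar 26, 2013 to Apr 23, 2013.
Apr 23, 2013 falls on a Tuesday, which is a business day, so no adjustment is needed.
The final due date is Apr 23, 2013.

Apr 23, 2013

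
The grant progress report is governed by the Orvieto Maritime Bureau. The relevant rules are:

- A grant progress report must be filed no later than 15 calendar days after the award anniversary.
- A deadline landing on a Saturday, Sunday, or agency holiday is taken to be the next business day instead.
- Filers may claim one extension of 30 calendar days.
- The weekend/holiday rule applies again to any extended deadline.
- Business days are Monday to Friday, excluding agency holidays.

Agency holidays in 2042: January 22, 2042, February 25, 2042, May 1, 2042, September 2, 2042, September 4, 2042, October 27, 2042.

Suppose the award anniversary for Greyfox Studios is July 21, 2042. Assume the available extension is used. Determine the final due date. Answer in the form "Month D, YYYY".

Trigger date July 21, 2042 + 15 calendar days = August 5, 2042.
August 5, 2042 falls on a Tuesday, which is a business day, so no adjustment is needed.
Applying the 30-calendar-day extension: August 5, 2042 + 30 days = September 4, 2042.
September 4, 2042 is a listed holiday; the next business day is September 5, 2042 (Friday).
Deadline: September 5, 2042.

September 5, 2042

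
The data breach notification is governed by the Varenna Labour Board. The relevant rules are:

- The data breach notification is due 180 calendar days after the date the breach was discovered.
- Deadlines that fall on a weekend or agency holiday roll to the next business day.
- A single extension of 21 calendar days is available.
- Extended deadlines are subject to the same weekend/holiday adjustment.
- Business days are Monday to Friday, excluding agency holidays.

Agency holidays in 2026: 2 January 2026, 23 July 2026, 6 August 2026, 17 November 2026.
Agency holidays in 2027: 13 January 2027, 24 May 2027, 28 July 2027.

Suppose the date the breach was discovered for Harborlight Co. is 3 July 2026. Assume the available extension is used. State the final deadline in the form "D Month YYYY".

Trigger date 3 July 2026 + 180 calendar days = 30 December 2026.
30 December 2026 (Wednesday) is already a business day.
The 21-calendar-day extension moves the deadline from 30 December 2026 to 20 January 2027.
20 January 2027 is a Wednesday and not a listed holiday, so it stands.
The final due date is 20 January 2027.

20 January 2027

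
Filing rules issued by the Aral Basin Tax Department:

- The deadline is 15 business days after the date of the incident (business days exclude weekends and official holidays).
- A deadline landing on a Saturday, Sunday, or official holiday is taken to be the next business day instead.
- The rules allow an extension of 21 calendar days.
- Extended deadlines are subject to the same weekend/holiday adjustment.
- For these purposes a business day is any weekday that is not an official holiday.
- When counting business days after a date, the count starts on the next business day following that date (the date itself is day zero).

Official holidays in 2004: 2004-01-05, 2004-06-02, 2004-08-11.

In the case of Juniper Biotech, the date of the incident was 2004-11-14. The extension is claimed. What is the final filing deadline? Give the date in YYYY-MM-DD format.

2004-12-24

Counting 15 business days after 2004-11-14 (skipping weekends and listed holidays) reaches 2004-12-03.
2004-12-03 is a Friday and not a listed holiday, so it stands.
With the 21-day extension, 2004-12-03 becomes 2004-12-24.
2004-12-24 falls on a Friday, which is a business day, so no adjustment is needed.
So the filing is due 2004-12-24.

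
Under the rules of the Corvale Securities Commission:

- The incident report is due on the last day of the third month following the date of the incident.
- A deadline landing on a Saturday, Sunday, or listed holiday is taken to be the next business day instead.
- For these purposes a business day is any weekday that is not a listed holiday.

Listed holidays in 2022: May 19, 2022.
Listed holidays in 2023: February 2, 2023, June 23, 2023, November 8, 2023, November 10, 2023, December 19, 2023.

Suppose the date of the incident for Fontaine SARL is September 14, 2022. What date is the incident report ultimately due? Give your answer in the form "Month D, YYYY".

3 months after September 14, 2022 is December 2022; that month ends on December 31, 2022.
December 31, 2022 falls on a Saturday. Rolling to the next business day gives January 2, 2023, a Monday.
The final due date is January 2, 2023.

January 2, 2023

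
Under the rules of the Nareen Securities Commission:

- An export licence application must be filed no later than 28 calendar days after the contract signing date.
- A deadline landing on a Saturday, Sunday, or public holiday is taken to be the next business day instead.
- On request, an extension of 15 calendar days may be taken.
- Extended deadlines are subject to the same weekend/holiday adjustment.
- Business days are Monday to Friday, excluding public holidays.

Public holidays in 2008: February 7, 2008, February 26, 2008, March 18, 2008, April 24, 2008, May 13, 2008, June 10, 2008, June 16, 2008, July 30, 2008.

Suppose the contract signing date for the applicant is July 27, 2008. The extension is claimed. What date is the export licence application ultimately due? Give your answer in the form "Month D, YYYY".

September 9, 2008

From July 27, 2008, 28 calendar days later is August 24, 2008.
August 24, 2008 is a Sunday; the next business day is August 25, 2008 (Monday).
With the 15-day extension, August 25, 2008 becomes September 9, 2008.
Since September 9, 2008 is a Tuesday and not a holiday, the date is unchanged.
Final deadline: September 9, 2008.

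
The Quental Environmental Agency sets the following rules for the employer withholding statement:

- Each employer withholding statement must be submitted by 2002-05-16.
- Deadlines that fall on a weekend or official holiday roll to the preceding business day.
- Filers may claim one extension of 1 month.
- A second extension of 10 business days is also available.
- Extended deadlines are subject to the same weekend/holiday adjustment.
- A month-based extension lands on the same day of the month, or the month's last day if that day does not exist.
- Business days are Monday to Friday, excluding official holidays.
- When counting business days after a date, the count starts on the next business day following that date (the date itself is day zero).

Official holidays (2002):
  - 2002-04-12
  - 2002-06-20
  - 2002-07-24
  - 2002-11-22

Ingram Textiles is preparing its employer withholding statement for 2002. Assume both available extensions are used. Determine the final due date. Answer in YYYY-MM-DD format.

The stated deadline is 2002-05-16.
2002-05-16 falls on a Thursday, which is a business day, so no adjustment is needed.
Add 1 month to 2002-05-16: 2002-06-16.
2002-06-16 is a Sunday, so it moves to the preceding business day, 2002-06-14 (Friday).
Applying the 10-business-day extension: 10 business days after 2002-06-14 is 2002-07-01.
Since 2002-07-01 is a Monday and not a holiday, the date is unchanged.
The final due date is 2002-07-01.

2002-07-01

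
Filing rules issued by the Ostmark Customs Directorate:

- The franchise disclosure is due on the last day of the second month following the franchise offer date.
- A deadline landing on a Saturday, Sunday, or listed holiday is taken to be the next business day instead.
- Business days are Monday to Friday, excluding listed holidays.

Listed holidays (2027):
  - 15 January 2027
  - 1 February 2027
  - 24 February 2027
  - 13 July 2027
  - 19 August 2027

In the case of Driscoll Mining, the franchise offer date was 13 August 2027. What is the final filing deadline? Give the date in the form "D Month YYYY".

1 November 2027

2 months after 13 August 2027 is October 2027; that month ends on 31 October 2027.
31 October 2027 is a Sunday; the next business day is 1 November 2027 (Monday).
Deadline: 1 November 2027.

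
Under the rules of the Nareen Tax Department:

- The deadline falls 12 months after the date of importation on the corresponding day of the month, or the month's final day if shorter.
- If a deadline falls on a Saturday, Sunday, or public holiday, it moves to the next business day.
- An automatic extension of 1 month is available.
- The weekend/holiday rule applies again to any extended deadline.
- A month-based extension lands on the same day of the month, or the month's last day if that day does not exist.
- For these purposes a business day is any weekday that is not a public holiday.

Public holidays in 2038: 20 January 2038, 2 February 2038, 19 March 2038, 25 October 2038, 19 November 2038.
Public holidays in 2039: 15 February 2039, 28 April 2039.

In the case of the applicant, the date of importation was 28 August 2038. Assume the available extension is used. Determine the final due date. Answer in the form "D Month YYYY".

29 September 2039

12 months from 28 August 2038 is 28 August 2039.
Because 28 August 2039 is a Sunday, the deadline becomes 29 August 2039 (Monday).
Add 1 month to 29 August 2039: 29 September 2039.
29 September 2039 is a Thursday and not a listed holiday, so it stands.
The final due date is 29 September 2039.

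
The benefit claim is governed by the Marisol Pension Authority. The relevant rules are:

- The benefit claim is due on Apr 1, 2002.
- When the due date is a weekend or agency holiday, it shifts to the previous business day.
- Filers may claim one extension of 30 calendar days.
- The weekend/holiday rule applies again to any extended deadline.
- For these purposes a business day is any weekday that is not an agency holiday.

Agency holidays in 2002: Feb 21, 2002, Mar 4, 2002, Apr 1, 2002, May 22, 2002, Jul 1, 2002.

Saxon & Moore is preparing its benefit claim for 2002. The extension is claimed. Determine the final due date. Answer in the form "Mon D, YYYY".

Start from the fixed due date, Apr 1, 2002.
Because Apr 1, 2002 is a listed holiday, the deadline becomes Mar 29, 2002 (Friday).
Applying the 30-calendar-day extension: Mar 29, 2002 + 30 days = Apr 28, 2002.
Because Apr 28, 2002 is a Sunday, the deadline becomes Apr 26, 2002 (Friday).
So the filing is due Apr 26, 2002.

Apr 26, 2002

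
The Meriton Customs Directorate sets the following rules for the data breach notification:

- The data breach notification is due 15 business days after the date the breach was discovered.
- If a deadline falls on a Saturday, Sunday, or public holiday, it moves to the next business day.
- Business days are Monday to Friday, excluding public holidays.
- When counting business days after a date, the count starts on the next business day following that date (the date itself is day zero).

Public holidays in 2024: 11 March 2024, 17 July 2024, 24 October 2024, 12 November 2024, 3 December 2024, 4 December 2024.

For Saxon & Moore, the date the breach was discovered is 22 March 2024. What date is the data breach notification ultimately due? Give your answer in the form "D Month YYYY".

15 business days after 22 March 2024, excluding weekends and holidays, is 12 April 2024.
12 April 2024 (Friday) is already a business day.
Final deadline: 12 April 2024.

12 April 2024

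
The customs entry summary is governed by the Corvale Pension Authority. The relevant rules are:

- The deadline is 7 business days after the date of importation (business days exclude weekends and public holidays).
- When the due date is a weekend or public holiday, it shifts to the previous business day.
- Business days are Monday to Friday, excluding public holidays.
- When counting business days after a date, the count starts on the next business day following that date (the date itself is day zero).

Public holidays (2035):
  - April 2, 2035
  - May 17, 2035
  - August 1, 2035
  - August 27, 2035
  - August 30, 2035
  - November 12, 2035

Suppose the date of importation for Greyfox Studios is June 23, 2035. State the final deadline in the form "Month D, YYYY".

Starting the day after June 23, 2035 and counting 7 business days lands on July 3, 2035.
July 3, 2035 is a Tuesday and not a listed holiday, so it stands.
The final due date is July 3, 2035.

July 3, 2035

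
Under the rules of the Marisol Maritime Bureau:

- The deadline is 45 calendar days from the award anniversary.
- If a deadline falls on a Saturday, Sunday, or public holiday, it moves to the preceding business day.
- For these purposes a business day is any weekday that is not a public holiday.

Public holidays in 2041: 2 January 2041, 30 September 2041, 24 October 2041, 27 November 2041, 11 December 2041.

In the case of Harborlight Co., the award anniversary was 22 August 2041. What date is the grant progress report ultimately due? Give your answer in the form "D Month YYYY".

4 October 2041

Adding 45 calendar days to 22 August 2041 gives 6 October 2041.
6 October 2041 is a Sunday; the preceding business day is 4 October 2041 (Friday).
So the filing is due 4 October 2041.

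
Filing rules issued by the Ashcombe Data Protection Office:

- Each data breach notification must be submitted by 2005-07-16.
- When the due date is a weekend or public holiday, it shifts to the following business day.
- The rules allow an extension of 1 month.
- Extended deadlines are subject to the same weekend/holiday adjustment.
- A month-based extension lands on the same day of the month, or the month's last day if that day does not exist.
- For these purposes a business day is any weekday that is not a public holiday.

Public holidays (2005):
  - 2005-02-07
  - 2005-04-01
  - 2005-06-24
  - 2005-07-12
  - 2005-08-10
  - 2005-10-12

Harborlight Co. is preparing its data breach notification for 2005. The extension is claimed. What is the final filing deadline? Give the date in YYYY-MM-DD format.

2005-08-18

The statutory due date is 2005-07-16.
2005-07-16 falls on a Saturday. Rolling to the next business day gives 2005-07-18, a Monday.
Add 1 month to 2005-07-18: 2005-08-18.
2005-08-18 falls on a Thursday, which is a business day, so no adjustment is needed.
The final due date is 2005-08-18.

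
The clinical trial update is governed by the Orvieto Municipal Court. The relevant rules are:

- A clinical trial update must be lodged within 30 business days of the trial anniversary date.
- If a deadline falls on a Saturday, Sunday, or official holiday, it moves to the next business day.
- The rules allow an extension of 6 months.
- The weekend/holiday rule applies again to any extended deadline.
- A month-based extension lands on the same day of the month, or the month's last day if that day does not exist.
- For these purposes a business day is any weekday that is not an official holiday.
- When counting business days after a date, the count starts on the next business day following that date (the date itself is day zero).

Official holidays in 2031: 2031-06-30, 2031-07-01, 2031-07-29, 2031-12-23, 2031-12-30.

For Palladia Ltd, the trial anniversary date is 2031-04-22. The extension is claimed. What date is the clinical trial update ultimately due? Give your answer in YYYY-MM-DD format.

2031-12-03

Counting 30 business days after 2031-04-22 (skipping weekends and listed holidays) reaches 2031-06-03.
2031-06-03 falls on a Tuesday, which is a business day, so no adjustment is needed.
Add 6 months to 2031-06-03: 2031-12-03.
2031-12-03 falls on a Wednesday, which is a business day, so no adjustment is needed.
Deadline: 2031-12-03.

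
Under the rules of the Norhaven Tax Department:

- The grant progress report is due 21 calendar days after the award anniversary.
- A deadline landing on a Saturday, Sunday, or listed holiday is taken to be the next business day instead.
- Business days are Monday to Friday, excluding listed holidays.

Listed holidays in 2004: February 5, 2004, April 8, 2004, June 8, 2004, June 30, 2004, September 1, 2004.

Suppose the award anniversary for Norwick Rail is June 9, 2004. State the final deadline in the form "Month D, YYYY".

July 1, 2004

Adding 21 calendar days to June 9, 2004 gives June 30, 2004.
June 30, 2004 is a listed holiday, so it moves to the next business day, July 1, 2004 (Thursday).
Deadline: July 1, 2004.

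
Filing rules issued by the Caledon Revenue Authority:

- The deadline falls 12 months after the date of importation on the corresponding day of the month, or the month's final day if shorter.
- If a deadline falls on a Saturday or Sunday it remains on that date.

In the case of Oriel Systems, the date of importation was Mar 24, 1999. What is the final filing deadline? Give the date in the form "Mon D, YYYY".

12 months after Mar 24, 1999, on the same day of the month, is Mar 24, 2000.
Mar 24, 2000 falls on a Friday. The rules make no weekend/holiday allowance, so it remains Mar 24, 2000.
Deadline: Mar 24, 2000.

Mar 24, 2000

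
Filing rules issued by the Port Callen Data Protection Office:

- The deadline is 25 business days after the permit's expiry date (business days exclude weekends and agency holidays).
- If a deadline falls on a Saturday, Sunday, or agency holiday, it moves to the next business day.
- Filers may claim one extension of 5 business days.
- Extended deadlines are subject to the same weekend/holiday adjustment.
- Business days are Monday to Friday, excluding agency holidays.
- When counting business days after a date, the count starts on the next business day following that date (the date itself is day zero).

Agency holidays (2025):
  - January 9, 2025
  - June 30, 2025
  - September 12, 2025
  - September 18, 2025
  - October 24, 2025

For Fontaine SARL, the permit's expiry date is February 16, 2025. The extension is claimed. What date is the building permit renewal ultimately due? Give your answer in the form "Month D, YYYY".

Counting 25 business days after February 16, 2025 (skipping weekends and listed holidays) reaches March 21, 2025.
March 21, 2025 (Friday) is already a business day.
The 5-business-day extension runs from March 21, 2025 to March 28, 2025.
Since March 28, 2025 is a Friday and not a holiday, the date is unchanged.
Final deadline: March 28, 2025.

March 28, 2025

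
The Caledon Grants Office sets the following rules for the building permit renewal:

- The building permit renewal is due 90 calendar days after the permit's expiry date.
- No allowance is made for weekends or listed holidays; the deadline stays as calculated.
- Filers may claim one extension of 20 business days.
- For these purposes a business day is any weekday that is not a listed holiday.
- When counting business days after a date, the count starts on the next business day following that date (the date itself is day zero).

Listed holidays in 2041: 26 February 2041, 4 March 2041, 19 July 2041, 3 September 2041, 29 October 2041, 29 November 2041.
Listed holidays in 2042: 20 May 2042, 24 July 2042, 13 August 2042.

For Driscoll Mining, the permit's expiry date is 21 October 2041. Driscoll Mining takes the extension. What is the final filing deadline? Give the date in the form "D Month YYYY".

14 February 2042

Adding 90 calendar days to 21 October 2041 gives 19 January 2042.
No adjustment is made for weekends or holidays, so 19 January 2042 stands.
Applying the 20-business-day extension: 20 business days after 19 January 2042 is 14 February 2042.
No adjustment is made for weekends or holidays, so 14 February 2042 stands.
The final due date is 14 February 2042.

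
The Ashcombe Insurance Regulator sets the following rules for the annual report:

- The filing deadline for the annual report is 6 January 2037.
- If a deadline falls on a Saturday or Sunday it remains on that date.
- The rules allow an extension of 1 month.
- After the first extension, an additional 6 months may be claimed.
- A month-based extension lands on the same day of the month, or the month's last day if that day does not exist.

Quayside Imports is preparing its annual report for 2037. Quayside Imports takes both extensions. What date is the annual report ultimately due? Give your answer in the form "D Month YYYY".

The stated deadline is 6 January 2037.
No adjustment is made for weekends or holidays, so 6 January 2037 stands.
Add 1 month to 6 January 2037: 6 February 2037.
No adjustment is made for weekends or holidays, so 6 February 2037 stands.
The 6 months extension carries 6 February 2037 to 6 August 2037.
6 August 2037 is a Thursday; no weekend or holiday adjustment applies.
Deadline: 6 August 2037.

6 August 2037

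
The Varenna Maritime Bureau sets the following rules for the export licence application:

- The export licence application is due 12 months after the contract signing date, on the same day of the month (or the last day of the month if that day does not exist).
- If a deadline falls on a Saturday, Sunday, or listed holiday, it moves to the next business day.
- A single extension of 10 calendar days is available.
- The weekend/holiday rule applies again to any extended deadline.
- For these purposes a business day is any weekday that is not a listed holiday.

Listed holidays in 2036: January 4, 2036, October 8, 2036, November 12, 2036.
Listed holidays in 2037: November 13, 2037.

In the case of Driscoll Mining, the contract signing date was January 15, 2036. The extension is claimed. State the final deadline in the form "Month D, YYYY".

12 months from January 15, 2036 is January 15, 2037.
January 15, 2037 (Thursday) is already a business day.
Add the 10 calendar-day extension to January 15, 2037: January 25, 2037.
January 25, 2037 falls on a Sunday. Rolling to the next business day gives January 26, 2037, a Monday.
So the filing is due January 26, 2037.

January 26, 2037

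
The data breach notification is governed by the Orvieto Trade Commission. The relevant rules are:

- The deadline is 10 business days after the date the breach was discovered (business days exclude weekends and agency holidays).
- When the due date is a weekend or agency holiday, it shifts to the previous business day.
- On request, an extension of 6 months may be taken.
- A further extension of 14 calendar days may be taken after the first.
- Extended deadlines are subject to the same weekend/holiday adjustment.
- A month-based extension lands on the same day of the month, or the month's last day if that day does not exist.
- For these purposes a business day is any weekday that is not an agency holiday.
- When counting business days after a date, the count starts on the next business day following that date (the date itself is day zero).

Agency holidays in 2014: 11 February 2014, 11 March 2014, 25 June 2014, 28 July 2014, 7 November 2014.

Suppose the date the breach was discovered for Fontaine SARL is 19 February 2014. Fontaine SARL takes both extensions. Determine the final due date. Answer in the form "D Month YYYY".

Counting 10 business days after 19 February 2014 (skipping weekends and listed holidays) reaches 5 March 2014.
Since 5 March 2014 is a Wednesday and not a holiday, the date is unchanged.
Add 6 months to 5 March 2014: 5 September 2014.
5 September 2014 falls on a Friday, which is a business day, so no adjustment is needed.
Add the 14 calendar-day extension to 5 September 2014: 19 September 2014.
19 September 2014 (Friday) is already a business day.
So the filing is due 19 September 2014.

19 September 2014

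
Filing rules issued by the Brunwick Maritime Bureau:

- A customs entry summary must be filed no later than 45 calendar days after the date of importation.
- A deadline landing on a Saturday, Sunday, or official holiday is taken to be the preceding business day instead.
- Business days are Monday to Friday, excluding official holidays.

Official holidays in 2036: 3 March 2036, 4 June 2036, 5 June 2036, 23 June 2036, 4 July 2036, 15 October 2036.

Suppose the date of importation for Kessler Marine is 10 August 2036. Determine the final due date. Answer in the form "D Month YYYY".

Trigger date 10 August 2036 + 45 calendar days = 24 September 2036.
24 September 2036 is a Wednesday and not a listed holiday, so it stands.
Deadline: 24 September 2036.

24 September 2036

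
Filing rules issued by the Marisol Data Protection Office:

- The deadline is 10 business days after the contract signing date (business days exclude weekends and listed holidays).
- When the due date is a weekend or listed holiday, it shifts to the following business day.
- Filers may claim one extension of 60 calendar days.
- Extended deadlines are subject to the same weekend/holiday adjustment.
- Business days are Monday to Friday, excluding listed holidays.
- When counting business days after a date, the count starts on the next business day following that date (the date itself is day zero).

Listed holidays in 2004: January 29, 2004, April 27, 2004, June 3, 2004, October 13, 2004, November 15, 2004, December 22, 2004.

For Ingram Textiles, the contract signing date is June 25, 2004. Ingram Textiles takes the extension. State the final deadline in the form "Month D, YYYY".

September 7, 2004

Starting the day after June 25, 2004 and counting 10 business days lands on July 9, 2004.
Since July 9, 2004 is a Friday and not a holiday, the date is unchanged.
With the 60-day extension, July 9, 2004 becomes September 7, 2004.
September 7, 2004 (Tuesday) is already a business day.
Deadline: September 7, 2004.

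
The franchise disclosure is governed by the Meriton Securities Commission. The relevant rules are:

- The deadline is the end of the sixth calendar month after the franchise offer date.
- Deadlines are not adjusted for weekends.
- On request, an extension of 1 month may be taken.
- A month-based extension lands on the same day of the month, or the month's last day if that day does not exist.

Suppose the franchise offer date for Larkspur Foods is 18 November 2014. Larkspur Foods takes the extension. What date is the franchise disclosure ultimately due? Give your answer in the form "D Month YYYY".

30 June 2015

6 months after 18 November 2014 is May 2015; that month ends on 31 May 2015.
31 May 2015 is a Sunday; no weekend or holiday adjustment applies.
Applying the 1 month extension: 1 month after 31 May 2015 is 30 June 2015 (day 31 does not exist in June, so the month's last day is used).
30 June 2015 falls on a Tuesday. The rules make no weekend/holiday allowance, so it remains 30 June 2015.
The final due date is 30 June 2015.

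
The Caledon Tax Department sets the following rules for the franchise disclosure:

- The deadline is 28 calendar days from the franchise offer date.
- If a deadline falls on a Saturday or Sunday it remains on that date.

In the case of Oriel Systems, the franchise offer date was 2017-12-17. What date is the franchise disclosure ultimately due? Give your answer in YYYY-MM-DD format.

Adding 28 calendar days to 2017-12-17 gives 2018-01-14.
2018-01-14 is a Sunday; no weekend or holiday adjustment applies.
So the filing is due 2018-01-14.

2018-01-14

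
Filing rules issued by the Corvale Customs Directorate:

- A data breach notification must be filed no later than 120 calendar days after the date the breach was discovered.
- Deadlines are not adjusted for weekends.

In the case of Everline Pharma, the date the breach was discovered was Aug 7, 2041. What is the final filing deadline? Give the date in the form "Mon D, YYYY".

Adding 120 calendar days to Aug 7, 2041 gives Dec 5, 2041.
Dec 5, 2041 falls on a Thursday. The rules make no weekend/holiday allowance, so it remains Dec 5, 2041.
Final deadline: Dec 5, 2041.

Dec 5, 2041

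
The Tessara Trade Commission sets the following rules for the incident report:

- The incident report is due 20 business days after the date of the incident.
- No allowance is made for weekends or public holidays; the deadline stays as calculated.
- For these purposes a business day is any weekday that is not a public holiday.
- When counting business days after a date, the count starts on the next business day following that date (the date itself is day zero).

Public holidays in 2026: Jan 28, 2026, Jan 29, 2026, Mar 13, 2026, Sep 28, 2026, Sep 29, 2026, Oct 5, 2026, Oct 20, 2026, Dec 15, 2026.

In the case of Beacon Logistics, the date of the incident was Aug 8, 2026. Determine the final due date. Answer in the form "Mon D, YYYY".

Sep 4, 2026

Counting 20 business days after Aug 8, 2026 (skipping weekends and listed holidays) reaches Sep 4, 2026.
No adjustment is made for weekends or holidays, so Sep 4, 2026 stands.
The final due date is Sep 4, 2026.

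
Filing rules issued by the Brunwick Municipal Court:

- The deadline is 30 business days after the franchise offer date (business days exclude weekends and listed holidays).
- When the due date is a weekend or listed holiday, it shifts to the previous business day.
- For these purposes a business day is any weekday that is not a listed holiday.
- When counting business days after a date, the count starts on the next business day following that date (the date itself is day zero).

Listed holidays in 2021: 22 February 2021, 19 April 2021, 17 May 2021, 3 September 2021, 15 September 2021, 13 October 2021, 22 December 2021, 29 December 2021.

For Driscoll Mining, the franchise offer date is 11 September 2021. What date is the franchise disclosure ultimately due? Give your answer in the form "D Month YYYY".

26 October 2021

Starting the day after 11 September 2021 and counting 30 business days lands on 26 October 2021.
Since 26 October 2021 is a Tuesday and not a holiday, the date is unchanged.
Deadline: 26 October 2021.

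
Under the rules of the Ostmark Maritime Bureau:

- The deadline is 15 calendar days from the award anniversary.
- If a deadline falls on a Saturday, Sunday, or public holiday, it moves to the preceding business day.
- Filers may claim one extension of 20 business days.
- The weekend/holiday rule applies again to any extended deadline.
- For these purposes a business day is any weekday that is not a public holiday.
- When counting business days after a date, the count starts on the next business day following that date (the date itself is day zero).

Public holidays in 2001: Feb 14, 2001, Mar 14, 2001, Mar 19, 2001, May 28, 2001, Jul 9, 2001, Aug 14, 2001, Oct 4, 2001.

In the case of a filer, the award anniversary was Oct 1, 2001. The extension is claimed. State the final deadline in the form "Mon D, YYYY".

Nov 13, 2001

Adding 15 calendar days to Oct 1, 2001 gives Oct 16, 2001.
Oct 16, 2001 is a Tuesday and not a listed holiday, so it stands.
Applying the 20-business-day extension: 20 business days after Oct 16, 2001 is Nov 13, 2001.
Nov 13, 2001 is a Tuesday and not a listed holiday, so it stands.
Final deadline: Nov 13, 2001.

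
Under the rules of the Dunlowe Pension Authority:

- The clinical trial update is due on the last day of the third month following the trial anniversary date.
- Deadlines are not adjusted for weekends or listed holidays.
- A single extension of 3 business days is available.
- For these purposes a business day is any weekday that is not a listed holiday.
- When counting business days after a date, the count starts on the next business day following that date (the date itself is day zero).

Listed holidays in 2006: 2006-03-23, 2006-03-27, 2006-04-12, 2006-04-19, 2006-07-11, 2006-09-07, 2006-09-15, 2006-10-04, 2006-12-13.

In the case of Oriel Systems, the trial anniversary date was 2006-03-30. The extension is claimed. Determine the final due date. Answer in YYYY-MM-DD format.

3 months after 2006-03-30 falls in June 2006; the last day of that month is 2006-06-30.
2006-06-30 is a Friday; no weekend or holiday adjustment applies.
Counting 3 further business days from 2006-06-30 reaches 2006-07-05.
No adjustment is made for weekends or holidays, so 2006-07-05 stands.
The final due date is 2006-07-05.

2006-07-05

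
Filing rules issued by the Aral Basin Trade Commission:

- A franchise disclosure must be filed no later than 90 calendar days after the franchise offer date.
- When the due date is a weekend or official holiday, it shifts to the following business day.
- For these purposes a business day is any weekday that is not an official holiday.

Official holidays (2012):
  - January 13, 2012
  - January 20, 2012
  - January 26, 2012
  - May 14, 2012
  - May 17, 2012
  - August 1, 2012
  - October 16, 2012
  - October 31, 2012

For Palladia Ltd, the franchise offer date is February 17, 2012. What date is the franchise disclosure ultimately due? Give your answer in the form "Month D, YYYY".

From February 17, 2012, 90 calendar days later is May 17, 2012.
Because May 17, 2012 is a listed holiday, the deadline becomes May 18, 2012 (Friday).
So the filing is due May 18, 2012.

May 18, 2012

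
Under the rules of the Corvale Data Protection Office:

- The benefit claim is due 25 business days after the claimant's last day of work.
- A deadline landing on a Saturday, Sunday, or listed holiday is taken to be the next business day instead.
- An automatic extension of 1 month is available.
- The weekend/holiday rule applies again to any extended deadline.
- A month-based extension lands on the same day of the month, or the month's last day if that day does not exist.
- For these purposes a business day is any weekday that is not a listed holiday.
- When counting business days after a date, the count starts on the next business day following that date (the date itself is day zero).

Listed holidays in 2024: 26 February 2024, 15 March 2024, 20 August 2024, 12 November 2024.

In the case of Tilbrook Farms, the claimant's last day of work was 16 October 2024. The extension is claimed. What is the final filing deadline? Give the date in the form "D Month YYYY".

Counting 25 business days after 16 October 2024 (skipping weekends and listed holidays) reaches 21 November 2024.
Since 21 November 2024 is a Thursday and not a holiday, the date is unchanged.
Add 1 month to 21 November 2024: 21 December 2024.
21 December 2024 falls on a Saturday. Rolling to the next business day gives 23 December 2024, a Monday.
Deadline: 23 December 2024.

23 December 2024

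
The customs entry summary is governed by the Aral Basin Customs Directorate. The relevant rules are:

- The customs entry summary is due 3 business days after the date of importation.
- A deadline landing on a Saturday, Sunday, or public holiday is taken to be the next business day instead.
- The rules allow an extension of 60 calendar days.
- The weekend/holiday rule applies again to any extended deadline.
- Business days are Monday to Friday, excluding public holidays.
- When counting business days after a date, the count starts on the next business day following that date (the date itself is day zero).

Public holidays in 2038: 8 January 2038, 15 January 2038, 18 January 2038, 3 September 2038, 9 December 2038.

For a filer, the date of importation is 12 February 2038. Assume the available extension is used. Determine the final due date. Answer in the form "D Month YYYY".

Starting the day after 12 February 2038 and counting 3 business days lands on 17 February 2038.
17 February 2038 (Wednesday) is already a business day.
With the 60-day extension, 17 February 2038 becomes 18 April 2038.
18 April 2038 falls on a Sunday. Rolling to the next business day gives 19 April 2038, a Monday.
Final deadline: 19 April 2038.

19 April 2038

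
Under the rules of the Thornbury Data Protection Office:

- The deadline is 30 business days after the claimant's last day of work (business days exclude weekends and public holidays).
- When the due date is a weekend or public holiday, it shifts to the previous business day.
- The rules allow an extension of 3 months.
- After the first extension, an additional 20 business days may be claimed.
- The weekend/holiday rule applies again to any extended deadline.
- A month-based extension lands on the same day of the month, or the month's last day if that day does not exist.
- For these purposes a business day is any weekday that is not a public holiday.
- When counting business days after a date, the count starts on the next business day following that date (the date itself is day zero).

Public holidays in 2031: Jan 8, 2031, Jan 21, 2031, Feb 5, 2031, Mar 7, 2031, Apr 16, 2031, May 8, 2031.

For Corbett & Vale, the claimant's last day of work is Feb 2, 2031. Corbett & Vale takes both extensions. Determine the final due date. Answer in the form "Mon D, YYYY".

Jul 16, 2031

Counting 30 business days after Feb 2, 2031 (skipping weekends and listed holidays) reaches Mar 18, 2031.
Mar 18, 2031 falls on a Tuesday, which is a business day, so no adjustment is needed.
Add 3 months to Mar 18, 2031: Jun 18, 2031.
Jun 18, 2031 is a Wednesday and not a listed holiday, so it stands.
Applying the 20-business-day extension: 20 business days after Jun 18, 2031 is Jul 16, 2031.
Jul 16, 2031 is a Wednesday and not a listed holiday, so it stands.
Final deadline: Jul 16, 2031.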